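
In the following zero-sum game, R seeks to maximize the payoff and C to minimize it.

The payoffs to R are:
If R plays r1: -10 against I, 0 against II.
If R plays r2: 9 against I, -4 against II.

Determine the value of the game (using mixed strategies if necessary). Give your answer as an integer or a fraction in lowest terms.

-40/23

Row minima are -10 and -4, so R's maximin is -4; column maxima are 9 and 0, so C's minimax is 0. These differ, so the equilibrium is in mixed strategies.
Let R play r1 with probability p. C is indifferent when −10p + 9(1−p) = −4(1−p), giving p = 13/23.
Let C play I with probability q. R is indifferent when −10q = 9q − 4(1−q), giving q = 4/23.
The value is -10·(4/23) + (0)·(19/23) = -40/23.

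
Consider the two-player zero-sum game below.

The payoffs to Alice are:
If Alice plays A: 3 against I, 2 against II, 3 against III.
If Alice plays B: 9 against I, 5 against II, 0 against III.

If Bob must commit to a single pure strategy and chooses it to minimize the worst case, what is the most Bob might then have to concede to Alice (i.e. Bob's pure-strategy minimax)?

3

The worst case (largest entry) in each column is I: 9, II: 5, III: 3.
The best (smallest) of these is 3.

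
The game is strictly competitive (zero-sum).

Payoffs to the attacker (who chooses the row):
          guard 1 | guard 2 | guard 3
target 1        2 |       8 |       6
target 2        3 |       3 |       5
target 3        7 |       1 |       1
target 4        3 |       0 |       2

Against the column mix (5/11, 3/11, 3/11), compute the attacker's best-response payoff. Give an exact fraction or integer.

52/11

target 1: (2)·(5/11) + (8)·(3/11) + (6)·(3/11) = 52/11.
target 2: (3)·(5/11) + (3)·(3/11) + (5)·(3/11) = 39/11.
target 3: (7)·(5/11) + (1)·(3/11) + (1)·(3/11) = 41/11.
target 4: (3)·(5/11) + (0)·(3/11) + (2)·(3/11) = 21/11.
The best pure response is target 1 with expected payoff 52/11.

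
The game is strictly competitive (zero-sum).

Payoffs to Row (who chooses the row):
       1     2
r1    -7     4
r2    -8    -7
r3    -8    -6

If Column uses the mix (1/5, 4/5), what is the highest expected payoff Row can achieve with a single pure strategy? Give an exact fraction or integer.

9/5

r1: (-7)·(1/5) + (4)·(4/5) = 9/5.
r2: (-8)·(1/5) + (-7)·(4/5) = -36/5.
r3: (-8)·(1/5) + (-6)·(4/5) = -32/5.
The best pure response is r1 with expected payoff 9/5.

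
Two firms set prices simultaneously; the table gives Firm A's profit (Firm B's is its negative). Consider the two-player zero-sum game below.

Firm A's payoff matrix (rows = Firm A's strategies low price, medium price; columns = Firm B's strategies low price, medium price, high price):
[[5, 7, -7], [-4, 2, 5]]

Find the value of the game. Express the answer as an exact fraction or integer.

Column medium price is strictly dominated by low price for Firm B (it gives Firm A more in every row).
The remaining 2×2 game on (low price, medium price) × (low price, high price) has no saddle point. Let Firm A play low price with probability p; indifference gives 5p − 4(1−p) = −7p + 5(1−p), so p = 3/7.
Similarly Firm B's optimal q on low price is 4/7, and the value is 5·(4/7) + (-7)·(3/7) = -1/7.

-1/7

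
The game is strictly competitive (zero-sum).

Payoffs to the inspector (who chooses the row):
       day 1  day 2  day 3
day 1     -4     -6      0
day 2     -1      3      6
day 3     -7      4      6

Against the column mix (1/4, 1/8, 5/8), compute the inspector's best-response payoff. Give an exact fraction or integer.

day 1: (-4)·(1/4) + (-6)·(1/8) + (0)·(5/8) = -7/4.
day 2: (-1)·(1/4) + (3)·(1/8) + (6)·(5/8) = 31/8.
day 3: (-7)·(1/4) + (4)·(1/8) + (6)·(5/8) = 5/2.
The best pure response is day 2 with expected payoff 31/8.

31/8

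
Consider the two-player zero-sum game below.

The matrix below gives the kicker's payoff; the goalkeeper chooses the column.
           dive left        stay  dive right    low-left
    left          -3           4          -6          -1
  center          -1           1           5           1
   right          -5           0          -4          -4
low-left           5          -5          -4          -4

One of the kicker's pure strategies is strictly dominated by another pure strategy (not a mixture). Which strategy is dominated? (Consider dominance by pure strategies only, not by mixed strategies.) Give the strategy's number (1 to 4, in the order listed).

3

Compare right with center: -1 > -5, 1 > 0, 5 > -4, 1 > -4.
So center strictly dominates right for the kicker; right is strictly dominated.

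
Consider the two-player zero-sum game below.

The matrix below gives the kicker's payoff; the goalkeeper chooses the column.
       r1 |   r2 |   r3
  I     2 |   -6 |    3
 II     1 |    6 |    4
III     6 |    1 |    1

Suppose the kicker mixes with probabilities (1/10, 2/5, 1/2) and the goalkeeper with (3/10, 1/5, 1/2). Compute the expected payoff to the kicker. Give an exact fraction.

137/50

Against (3/10, 1/5, 1/2), each row's expected payoff is I: 9/10; II: 7/2; III: 5/2.
Taking the (1/10, 2/5, 1/2)-weighted average: (1/10)·(9/10) + (2/5)·(7/2) + (1/2)·(5/2) = 137/50.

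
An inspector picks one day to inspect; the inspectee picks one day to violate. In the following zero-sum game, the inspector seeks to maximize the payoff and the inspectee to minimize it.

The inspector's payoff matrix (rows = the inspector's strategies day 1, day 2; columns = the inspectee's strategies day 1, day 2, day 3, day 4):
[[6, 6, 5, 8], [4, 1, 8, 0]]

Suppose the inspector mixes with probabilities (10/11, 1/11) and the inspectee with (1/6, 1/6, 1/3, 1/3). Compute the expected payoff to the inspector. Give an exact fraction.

401/66

Against (1/6, 1/6, 1/3, 1/3), each row's expected payoff is day 1: 19/3; day 2: 7/2.
Taking the (10/11, 1/11)-weighted average: (10/11)·(19/3) + (1/11)·(7/2) = 401/66.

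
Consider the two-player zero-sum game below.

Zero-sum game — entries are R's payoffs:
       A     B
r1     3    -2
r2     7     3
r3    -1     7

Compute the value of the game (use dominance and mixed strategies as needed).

13/3

Row r1 is strictly dominated by row r2, so R never plays it.
The remaining 2×2 game on (r2, r3) × (A, B) has no saddle point. Let R play r2 with probability p; indifference gives 7p − (1−p) = 3p + 7(1−p), so p = 2/3.
Similarly C's optimal q on A is 1/3, and the value is 7·(1/3) + (3)·(2/3) = 13/3.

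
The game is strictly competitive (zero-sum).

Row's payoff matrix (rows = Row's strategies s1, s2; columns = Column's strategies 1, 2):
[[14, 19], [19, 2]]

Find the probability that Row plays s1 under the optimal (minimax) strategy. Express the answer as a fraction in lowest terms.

17/22

Row minima are 14 and 2, so Row's maximin is 14; column maxima are 19 and 19, so Column's minimax is 19. These differ, so the equilibrium is in mixed strategies.
Let Row play s1 with probability p. Column is indifferent when 14p + 19(1−p) = 19p + 2(1−p), giving p = 17/22.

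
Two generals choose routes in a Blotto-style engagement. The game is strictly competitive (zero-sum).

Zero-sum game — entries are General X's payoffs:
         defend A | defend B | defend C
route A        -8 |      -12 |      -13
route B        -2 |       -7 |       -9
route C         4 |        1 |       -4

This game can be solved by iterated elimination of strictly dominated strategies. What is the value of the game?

Column defend A is strictly dominated by defend B for General Y (-12<-8, -7<-2, 1<4); eliminate defend A.
Row route A is strictly dominated by row route B (-7>-12, -9>-13); eliminate route A.
Row route B is strictly dominated by row route C (1>-7, -4>-9); eliminate route B.
Column defend B is strictly dominated by defend C for General Y (-4<1); eliminate defend B.
Only (route C, defend C) remains, with payoff -4.

-4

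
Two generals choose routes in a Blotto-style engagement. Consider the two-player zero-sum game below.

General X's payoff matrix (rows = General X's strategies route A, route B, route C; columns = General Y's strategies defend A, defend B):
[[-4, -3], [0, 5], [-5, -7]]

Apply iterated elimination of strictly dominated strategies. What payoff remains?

0

Row route C is strictly dominated by row route A (-4>-5, -3>-7); eliminate route C.
Column defend B is strictly dominated by defend A for General Y (-4<-3, 0<5); eliminate defend B.
Row route A is strictly dominated by row route B (0>-4); eliminate route A.
Only (route B, defend A) remains, with payoff 0.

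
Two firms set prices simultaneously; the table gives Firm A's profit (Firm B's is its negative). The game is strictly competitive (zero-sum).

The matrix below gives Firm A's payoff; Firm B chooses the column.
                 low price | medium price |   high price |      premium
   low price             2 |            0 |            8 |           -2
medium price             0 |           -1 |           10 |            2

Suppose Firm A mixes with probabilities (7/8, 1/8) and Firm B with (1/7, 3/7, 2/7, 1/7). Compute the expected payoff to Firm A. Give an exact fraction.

Against (1/7, 3/7, 2/7, 1/7), each row's expected payoff is low price: 16/7; medium price: 19/7.
Taking the (7/8, 1/8)-weighted average: (7/8)·(16/7) + (1/8)·(19/7) = 131/56.

131/56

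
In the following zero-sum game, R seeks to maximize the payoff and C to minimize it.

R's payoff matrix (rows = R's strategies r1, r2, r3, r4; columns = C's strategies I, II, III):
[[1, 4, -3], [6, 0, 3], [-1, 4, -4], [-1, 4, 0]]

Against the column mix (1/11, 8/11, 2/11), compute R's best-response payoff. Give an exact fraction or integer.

31/11

r1: (1)·(1/11) + (4)·(8/11) + (-3)·(2/11) = 27/11.
r2: (6)·(1/11) + (0)·(8/11) + (3)·(2/11) = 12/11.
r3: (-1)·(1/11) + (4)·(8/11) + (-4)·(2/11) = 23/11.
r4: (-1)·(1/11) + (4)·(8/11) + (0)·(2/11) = 31/11.
The best pure response is r4 with expected payoff 31/11.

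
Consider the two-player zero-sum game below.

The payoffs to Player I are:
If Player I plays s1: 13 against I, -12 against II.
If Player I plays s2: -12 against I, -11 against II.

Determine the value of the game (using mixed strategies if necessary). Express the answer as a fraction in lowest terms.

Row minima are -12 and -12, so Player I's maximin is -12; column maxima are 13 and -11, so Player II's minimax is -11. These differ, so the equilibrium is in mixed strategies.
Let Player I play s1 with probability p. Player II is indifferent when 13p − 12(1−p) = −12p − 11(1−p), giving p = 1/26.
Let Player II play I with probability q. Player I is indifferent when 13q − 12(1−q) = −12q − 11(1−q), giving q = 1/26.
The value is 13·(1/26) + (-12)·(25/26) = -287/26.

-287/26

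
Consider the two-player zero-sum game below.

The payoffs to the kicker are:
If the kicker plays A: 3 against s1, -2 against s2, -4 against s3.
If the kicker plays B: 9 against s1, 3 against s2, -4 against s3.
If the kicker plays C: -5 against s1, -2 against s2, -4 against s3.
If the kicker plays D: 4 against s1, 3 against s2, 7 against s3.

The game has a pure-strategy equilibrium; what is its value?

Row minima: -4, -4, -5, 3 → the kicker's maximin is 3.
Column maxima: 9, 3, 7 → the goalkeeper's minimax is 3.
They coincide at (D, s2), so the value is 3.

3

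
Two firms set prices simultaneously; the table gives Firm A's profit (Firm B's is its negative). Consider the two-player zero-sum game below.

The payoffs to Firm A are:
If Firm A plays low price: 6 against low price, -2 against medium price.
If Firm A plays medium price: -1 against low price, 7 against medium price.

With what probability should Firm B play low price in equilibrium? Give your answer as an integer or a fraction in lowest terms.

9/16

Row minima are -2 and -1, so Firm A's maximin is -1; column maxima are 6 and 7, so Firm B's minimax is 6. These differ, so the equilibrium is in mixed strategies.
Let Firm B play low price with probability q. Firm A is indifferent when 6q − 2(1−q) = −q + 7(1−q), giving q = 9/16.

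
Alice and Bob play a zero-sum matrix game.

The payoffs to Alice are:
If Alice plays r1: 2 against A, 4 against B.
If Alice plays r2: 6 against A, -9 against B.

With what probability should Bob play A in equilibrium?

13/17

Row minima are 2 and -9, so Alice's maximin is 2; column maxima are 6 and 4, so Bob's minimax is 4. These differ, so the equilibrium is in mixed strategies.
Let Bob play A with probability q. Alice is indifferent when 2q + 4(1−q) = 6q − 9(1−q), giving q = 13/17.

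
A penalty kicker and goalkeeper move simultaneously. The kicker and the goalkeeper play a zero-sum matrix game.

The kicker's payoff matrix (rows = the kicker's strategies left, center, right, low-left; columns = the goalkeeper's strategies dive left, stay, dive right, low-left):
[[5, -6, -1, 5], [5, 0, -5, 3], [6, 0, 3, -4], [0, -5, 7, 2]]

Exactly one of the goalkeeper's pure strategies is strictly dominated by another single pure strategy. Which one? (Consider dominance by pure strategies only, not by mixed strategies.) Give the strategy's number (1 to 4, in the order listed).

1

The goalkeeper prefers columns that give the kicker less. Compare dive left with stay: -6 < 5, 0 < 5, 0 < 6, -5 < 0.
So stay strictly dominates dive left for the goalkeeper; dive left is strictly dominated.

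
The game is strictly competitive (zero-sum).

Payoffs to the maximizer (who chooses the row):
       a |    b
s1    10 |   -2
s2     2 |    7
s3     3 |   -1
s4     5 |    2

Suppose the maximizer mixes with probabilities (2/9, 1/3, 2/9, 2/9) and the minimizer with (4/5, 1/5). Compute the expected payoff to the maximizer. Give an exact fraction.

187/45

Against (4/5, 1/5), each row's expected payoff is s1: 38/5; s2: 3; s3: 11/5; s4: 22/5.
Taking the (2/9, 1/3, 2/9, 2/9)-weighted average: (2/9)·(38/5) + (1/3)·(3) + (2/9)·(11/5) + (2/9)·(22/5) = 187/45.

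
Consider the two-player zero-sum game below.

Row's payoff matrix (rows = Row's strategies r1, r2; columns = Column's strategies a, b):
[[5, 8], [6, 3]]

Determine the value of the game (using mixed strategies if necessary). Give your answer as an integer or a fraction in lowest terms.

Row minima are 5 and 3, so Row's maximin is 5; column maxima are 6 and 8, so Column's minimax is 6. These differ, so the equilibrium is in mixed strategies.
Let Row play r1 with probability p. Column is indifferent when 5p + 6(1−p) = 8p + 3(1−p), giving p = 1/2.
Let Column play a with probability q. Row is indifferent when 5q + 8(1−q) = 6q + 3(1−q), giving q = 5/6.
The value is 5·(5/6) + (8)·(1/6) = 11/2.

11/2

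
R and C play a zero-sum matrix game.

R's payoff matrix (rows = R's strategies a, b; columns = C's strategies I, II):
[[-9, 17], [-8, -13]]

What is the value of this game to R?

Row minima are -9 and -13, so R's maximin is -9; column maxima are -8 and 17, so C's minimax is -8. These differ, so the equilibrium is in mixed strategies.
Let R play a with probability p. C is indifferent when −9p − 8(1−p) = 17p − 13(1−p), giving p = 5/31.
Let C play I with probability q. R is indifferent when −9q + 17(1−q) = −8q − 13(1−q), giving q = 30/31.
The value is -9·(30/31) + (17)·(1/31) = -253/31.

-253/31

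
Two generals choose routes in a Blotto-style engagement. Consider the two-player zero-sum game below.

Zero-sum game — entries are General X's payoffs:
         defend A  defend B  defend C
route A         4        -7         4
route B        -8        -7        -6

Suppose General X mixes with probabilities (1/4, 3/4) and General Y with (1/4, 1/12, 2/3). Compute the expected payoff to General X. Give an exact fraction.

Against (1/4, 1/12, 2/3), each row's expected payoff is route A: 37/12; route B: -79/12.
Taking the (1/4, 3/4)-weighted average: (1/4)·(37/12) + (3/4)·(-79/12) = -25/6.

-25/6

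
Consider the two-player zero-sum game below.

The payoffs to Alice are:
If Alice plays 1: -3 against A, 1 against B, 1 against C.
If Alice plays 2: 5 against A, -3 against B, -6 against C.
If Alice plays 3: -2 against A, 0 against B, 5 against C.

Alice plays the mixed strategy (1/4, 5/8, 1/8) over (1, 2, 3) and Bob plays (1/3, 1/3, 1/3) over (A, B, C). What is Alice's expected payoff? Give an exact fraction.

-19/24

Against (1/3, 1/3, 1/3), each row's expected payoff is 1: -1/3; 2: -4/3; 3: 1.
Taking the (1/4, 5/8, 1/8)-weighted average: (1/4)·(-1/3) + (5/8)·(-4/3) + (1/8)·(1) = -19/24.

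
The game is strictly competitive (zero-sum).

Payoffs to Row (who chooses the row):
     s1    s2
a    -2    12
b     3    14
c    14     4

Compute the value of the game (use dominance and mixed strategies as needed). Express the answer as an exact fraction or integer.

Row a is strictly dominated by row b, so Row never plays it.
The remaining 2×2 game on (b, c) × (s1, s2) has no saddle point. Let Row play b with probability p; indifference gives 3p + 14(1−p) = 14p + 4(1−p), so p = 10/21.
Similarly Column's optimal q on s1 is 10/21, and the value is 3·(10/21) + (14)·(11/21) = 184/21.

184/21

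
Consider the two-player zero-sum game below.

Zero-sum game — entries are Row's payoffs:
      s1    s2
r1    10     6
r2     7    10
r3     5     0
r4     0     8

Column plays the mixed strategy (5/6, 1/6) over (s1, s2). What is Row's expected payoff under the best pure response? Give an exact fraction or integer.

28/3

r1: (10)·(5/6) + (6)·(1/6) = 28/3.
r2: (7)·(5/6) + (10)·(1/6) = 15/2.
r3: (5)·(5/6) + (0)·(1/6) = 25/6.
r4: (0)·(5/6) + (8)·(1/6) = 4/3.
The best pure response is r1 with expected payoff 28/3.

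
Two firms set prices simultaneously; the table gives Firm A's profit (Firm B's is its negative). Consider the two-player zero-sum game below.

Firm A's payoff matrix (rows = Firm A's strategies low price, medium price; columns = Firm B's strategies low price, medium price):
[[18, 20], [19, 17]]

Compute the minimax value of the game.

Row minima are 18 and 17, so Firm A's maximin is 18; column maxima are 19 and 20, so Firm B's minimax is 19. These differ, so the equilibrium is in mixed strategies.
Let Firm A play low price with probability p. Firm B is indifferent when 18p + 19(1−p) = 20p + 17(1−p), giving p = 1/2.
Let Firm B play low price with probability q. Firm A is indifferent when 18q + 20(1−q) = 19q + 17(1−q), giving q = 3/4.
The value is 18·(3/4) + (20)·(1/4) = 37/2.

37/2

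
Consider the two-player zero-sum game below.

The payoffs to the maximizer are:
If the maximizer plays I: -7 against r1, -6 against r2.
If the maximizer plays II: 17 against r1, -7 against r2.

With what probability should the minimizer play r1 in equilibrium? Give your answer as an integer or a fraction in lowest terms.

Row minima are -7 and -7, so the maximizer's maximin is -7; column maxima are 17 and -6, so the minimizer's minimax is -6. These differ, so the equilibrium is in mixed strategies.
Let the minimizer play r1 with probability q. The maximizer is indifferent when −7q − 6(1−q) = 17q − 7(1−q), giving q = 1/25.

1/25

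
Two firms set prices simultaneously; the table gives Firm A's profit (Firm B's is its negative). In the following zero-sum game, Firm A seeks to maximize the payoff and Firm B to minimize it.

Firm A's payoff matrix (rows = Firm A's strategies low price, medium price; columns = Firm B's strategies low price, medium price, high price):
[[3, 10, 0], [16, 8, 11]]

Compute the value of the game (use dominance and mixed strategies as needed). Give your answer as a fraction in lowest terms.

110/13

Column low price is strictly dominated by high price for Firm B (it gives Firm A more in every row).
The remaining 2×2 game on (low price, medium price) × (medium price, high price) has no saddle point. Let Firm A play low price with probability p; indifference gives 10p + 8(1−p) = 11(1−p), so p = 3/13.
Similarly Firm B's optimal q on medium price is 11/13, and the value is 10·(11/13) + (0)·(2/13) = 110/13.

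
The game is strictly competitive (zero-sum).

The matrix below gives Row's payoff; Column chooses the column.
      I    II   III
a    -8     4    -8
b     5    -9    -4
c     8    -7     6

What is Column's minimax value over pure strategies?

4

The worst case (largest entry) in each column is I: 8, II: 4, III: 6.
The best (smallest) of these is 4.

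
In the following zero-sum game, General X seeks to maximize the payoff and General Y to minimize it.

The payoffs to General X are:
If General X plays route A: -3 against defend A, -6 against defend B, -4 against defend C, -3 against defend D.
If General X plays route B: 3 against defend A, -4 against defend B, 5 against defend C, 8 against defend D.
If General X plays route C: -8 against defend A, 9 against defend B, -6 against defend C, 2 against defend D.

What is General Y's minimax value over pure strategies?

The worst case (largest entry) in each column is defend A: 3, defend B: 9, defend C: 5, defend D: 8.
The best (smallest) of these is 3.

3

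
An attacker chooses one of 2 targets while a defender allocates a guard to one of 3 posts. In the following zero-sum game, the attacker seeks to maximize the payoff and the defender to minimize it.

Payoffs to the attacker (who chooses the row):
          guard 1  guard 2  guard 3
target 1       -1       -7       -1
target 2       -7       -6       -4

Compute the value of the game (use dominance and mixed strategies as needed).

Column guard 3 is strictly dominated by guard 2 for the defender (it gives the attacker more in every row).
The remaining 2×2 game on (target 1, target 2) × (guard 1, guard 2) has no saddle point. Let the attacker play target 1 with probability p; indifference gives −p − 7(1−p) = −7p − 6(1−p), so p = 1/7.
Similarly the defender's optimal q on guard 1 is 1/7, and the value is -1·(1/7) + (-7)·(6/7) = -43/7.

-43/7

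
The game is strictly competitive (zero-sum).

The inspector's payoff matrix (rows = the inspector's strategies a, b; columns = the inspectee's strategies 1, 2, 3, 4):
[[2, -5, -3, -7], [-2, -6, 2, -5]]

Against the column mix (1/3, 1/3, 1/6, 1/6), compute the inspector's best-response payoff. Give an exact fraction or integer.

-8/3

a: (2)·(1/3) + (-5)·(1/3) + (-3)·(1/6) + (-7)·(1/6) = -8/3.
b: (-2)·(1/3) + (-6)·(1/3) + (2)·(1/6) + (-5)·(1/6) = -19/6.
The best pure response is a with expected payoff -8/3.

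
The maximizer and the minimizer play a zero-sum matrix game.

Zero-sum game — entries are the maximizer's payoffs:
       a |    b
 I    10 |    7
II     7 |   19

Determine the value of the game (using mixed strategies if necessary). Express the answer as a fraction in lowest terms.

Row minima are 7 and 7, so the maximizer's maximin is 7; column maxima are 10 and 19, so the minimizer's minimax is 10. These differ, so the equilibrium is in mixed strategies.
Let the maximizer play I with probability p. The minimizer is indifferent when 10p + 7(1−p) = 7p + 19(1−p), giving p = 4/5.
Let the minimizer play a with probability q. The maximizer is indifferent when 10q + 7(1−q) = 7q + 19(1−q), giving q = 4/5.
The value is 10·(4/5) + (7)·(1/5) = 47/5.

47/5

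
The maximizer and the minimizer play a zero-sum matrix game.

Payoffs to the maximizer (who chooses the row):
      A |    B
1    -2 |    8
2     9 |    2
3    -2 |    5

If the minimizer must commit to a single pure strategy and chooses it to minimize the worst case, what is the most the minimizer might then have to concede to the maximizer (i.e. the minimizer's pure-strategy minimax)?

The worst case (largest entry) in each column is A: 9, B: 8.
The best (smallest) of these is 8.

8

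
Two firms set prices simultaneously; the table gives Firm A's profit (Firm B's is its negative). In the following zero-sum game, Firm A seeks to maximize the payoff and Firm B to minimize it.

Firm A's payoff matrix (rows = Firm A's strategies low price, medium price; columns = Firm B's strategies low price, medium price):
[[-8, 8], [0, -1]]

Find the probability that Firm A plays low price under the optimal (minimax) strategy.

Row minima are -8 and -1, so Firm A's maximin is -1; column maxima are 0 and 8, so Firm B's minimax is 0. These differ, so the equilibrium is in mixed strategies.
Let Firm A play low price with probability p. Firm B is indifferent when −8p = 8p − (1−p), giving p = 1/17.

1/17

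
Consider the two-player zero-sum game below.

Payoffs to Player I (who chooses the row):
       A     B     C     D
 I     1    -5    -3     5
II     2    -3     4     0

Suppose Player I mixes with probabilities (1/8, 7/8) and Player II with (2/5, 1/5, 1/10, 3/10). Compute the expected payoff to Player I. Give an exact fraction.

Against (2/5, 1/5, 1/10, 3/10), each row's expected payoff is I: 3/5; II: 3/5.
Taking the (1/8, 7/8)-weighted average: (1/8)·(3/5) + (7/8)·(3/5) = 3/5.

3/5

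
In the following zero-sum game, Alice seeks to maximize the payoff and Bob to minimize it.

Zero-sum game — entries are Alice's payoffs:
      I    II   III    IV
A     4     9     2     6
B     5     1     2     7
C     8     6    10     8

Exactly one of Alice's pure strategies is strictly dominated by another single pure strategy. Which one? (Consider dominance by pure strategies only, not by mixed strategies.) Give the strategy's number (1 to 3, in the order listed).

2

Compare B with C: 8 > 5, 6 > 1, 10 > 2, 8 > 7.
So C strictly dominates B for Alice; B is strictly dominated.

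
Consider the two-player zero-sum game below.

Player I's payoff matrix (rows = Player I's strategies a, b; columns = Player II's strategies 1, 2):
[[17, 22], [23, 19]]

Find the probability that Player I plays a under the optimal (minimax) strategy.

Row minima are 17 and 19, so Player I's maximin is 19; column maxima are 23 and 22, so Player II's minimax is 22. These differ, so the equilibrium is in mixed strategies.
Let Player I play a with probability p. Player II is indifferent when 17p + 23(1−p) = 22p + 19(1−p), giving p = 4/9.

4/9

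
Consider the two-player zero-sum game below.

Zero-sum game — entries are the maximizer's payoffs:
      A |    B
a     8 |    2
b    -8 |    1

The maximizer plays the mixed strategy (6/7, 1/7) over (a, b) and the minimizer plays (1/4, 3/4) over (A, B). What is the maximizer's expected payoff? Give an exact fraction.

79/28

Against (1/4, 3/4), each row's expected payoff is a: 7/2; b: -5/4.
Taking the (6/7, 1/7)-weighted average: (6/7)·(7/2) + (1/7)·(-5/4) = 79/28.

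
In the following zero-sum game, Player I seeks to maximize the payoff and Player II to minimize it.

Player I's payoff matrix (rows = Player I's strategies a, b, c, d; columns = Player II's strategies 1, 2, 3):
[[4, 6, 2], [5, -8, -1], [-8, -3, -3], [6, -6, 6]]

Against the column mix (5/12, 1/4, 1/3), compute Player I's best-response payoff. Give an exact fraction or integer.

a: (4)·(5/12) + (6)·(1/4) + (2)·(1/3) = 23/6.
b: (5)·(5/12) + (-8)·(1/4) + (-1)·(1/3) = -1/4.
c: (-8)·(5/12) + (-3)·(1/4) + (-3)·(1/3) = -61/12.
d: (6)·(5/12) + (-6)·(1/4) + (6)·(1/3) = 3.
The best pure response is a with expected payoff 23/6.

23/6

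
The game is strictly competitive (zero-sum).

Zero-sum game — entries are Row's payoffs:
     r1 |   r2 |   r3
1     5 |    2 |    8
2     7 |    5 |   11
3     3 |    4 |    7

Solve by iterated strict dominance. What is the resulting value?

Row 3 is strictly dominated by row 2 (7>3, 5>4, 11>7); eliminate 3.
Column r1 is strictly dominated by r2 for Column (2<5, 5<7); eliminate r1.
Row 1 is strictly dominated by row 2 (5>2, 11>8); eliminate 1.
Column r3 is strictly dominated by r2 for Column (5<11); eliminate r3.
Only (2, r2) remains, with payoff 5.

5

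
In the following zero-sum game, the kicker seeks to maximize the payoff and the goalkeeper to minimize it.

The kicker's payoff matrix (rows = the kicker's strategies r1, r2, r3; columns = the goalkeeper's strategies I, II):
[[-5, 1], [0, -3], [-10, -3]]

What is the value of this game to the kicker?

-5/3

Row r3 is strictly dominated by row r1, so the kicker never plays it.
The remaining 2×2 game on (r1, r2) × (I, II) has no saddle point. Let the kicker play r1 with probability p; indifference gives −5p = p − 3(1−p), so p = 1/3.
Similarly the goalkeeper's optimal q on I is 4/9, and the value is -5·(4/9) + (1)·(5/9) = -5/3.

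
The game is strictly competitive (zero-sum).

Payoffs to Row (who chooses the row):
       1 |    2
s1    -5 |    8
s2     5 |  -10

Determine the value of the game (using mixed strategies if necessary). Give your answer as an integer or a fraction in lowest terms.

-5/14

Row minima are -5 and -10, so Row's maximin is -5; column maxima are 5 and 8, so Column's minimax is 5. These differ, so the equilibrium is in mixed strategies.
Let Row play s1 with probability p. Column is indifferent when −5p + 5(1−p) = 8p − 10(1−p), giving p = 15/28.
Let Column play 1 with probability q. Row is indifferent when −5q + 8(1−q) = 5q − 10(1−q), giving q = 9/14.
The value is -5·(9/14) + (8)·(5/14) = -5/14.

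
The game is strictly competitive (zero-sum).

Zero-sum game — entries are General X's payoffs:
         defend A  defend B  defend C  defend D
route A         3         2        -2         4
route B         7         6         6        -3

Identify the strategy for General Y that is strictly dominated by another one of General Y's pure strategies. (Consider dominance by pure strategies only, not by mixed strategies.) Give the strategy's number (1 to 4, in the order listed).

General Y prefers columns that give General X less. Compare defend A with defend B: 2 < 3, 6 < 7.
So defend B strictly dominates defend A for General Y; defend A is strictly dominated.

1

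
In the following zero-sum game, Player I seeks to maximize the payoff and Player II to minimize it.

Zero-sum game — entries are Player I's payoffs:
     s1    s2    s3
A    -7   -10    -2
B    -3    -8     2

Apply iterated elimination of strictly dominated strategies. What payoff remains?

Column s1 is strictly dominated by s2 for Player II (-10<-7, -8<-3); eliminate s1.
Column s3 is strictly dominated by s2 for Player II (-10<-2, -8<2); eliminate s3.
Row A is strictly dominated by row B (-8>-10); eliminate A.
Only (B, s2) remains, with payoff -8.

-8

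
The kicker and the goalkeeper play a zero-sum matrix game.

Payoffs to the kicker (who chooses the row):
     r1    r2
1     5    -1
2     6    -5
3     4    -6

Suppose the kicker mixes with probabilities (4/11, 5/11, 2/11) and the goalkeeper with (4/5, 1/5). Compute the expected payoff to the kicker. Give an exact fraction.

191/55

Against (4/5, 1/5), each row's expected payoff is 1: 19/5; 2: 19/5; 3: 2.
Taking the (4/11, 5/11, 2/11)-weighted average: (4/11)·(19/5) + (5/11)·(19/5) + (2/11)·(2) = 191/55.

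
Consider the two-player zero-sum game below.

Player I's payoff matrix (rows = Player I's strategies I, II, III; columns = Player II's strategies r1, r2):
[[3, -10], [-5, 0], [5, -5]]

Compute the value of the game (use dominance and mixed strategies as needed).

-5/3

Row I is strictly dominated by row III, so Player I never plays it.
The remaining 2×2 game on (II, III) × (r1, r2) has no saddle point. Let Player I play II with probability p; indifference gives −5p + 5(1−p) = −5(1−p), so p = 2/3.
Similarly Player II's optimal q on r1 is 1/3, and the value is -5·(1/3) + (0)·(2/3) = -5/3.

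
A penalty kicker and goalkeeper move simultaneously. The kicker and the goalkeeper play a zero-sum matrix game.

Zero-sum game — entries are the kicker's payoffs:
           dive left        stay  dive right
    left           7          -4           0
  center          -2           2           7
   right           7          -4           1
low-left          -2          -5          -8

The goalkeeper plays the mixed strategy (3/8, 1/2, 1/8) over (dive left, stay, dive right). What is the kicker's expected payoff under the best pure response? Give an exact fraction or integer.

9/8

left: (7)·(3/8) + (-4)·(1/2) + (0)·(1/8) = 5/8.
center: (-2)·(3/8) + (2)·(1/2) + (7)·(1/8) = 9/8.
right: (7)·(3/8) + (-4)·(1/2) + (1)·(1/8) = 3/4.
low-left: (-2)·(3/8) + (-5)·(1/2) + (-8)·(1/8) = -17/4.
The best pure response is center with expected payoff 9/8.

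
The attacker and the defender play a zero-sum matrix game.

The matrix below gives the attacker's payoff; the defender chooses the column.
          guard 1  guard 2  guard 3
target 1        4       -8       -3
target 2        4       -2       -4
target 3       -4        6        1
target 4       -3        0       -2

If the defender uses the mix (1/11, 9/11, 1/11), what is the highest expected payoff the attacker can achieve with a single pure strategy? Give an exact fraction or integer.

51/11

target 1: (4)·(1/11) + (-8)·(9/11) + (-3)·(1/11) = -71/11.
target 2: (4)·(1/11) + (-2)·(9/11) + (-4)·(1/11) = -18/11.
target 3: (-4)·(1/11) + (6)·(9/11) + (1)·(1/11) = 51/11.
target 4: (-3)·(1/11) + (0)·(9/11) + (-2)·(1/11) = -5/11.
The best pure response is target 3 with expected payoff 51/11.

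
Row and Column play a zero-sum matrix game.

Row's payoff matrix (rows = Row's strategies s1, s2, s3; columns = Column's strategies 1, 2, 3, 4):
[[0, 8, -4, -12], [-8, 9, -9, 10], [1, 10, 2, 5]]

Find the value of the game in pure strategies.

Row minima: -12, -9, 1 → Row's maximin is 1.
Column maxima: 1, 10, 2, 10 → Column's minimax is 1.
They coincide at (s3, 1), so the value is 1.

1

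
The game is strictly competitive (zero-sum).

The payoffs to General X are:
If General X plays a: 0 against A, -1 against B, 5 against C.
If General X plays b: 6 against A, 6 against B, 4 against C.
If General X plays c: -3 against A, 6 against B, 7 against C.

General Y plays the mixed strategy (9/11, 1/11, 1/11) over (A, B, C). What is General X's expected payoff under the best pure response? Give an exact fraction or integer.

a: (0)·(9/11) + (-1)·(1/11) + (5)·(1/11) = 4/11.
b: (6)·(9/11) + (6)·(1/11) + (4)·(1/11) = 64/11.
c: (-3)·(9/11) + (6)·(1/11) + (7)·(1/11) = -14/11.
The best pure response is b with expected payoff 64/11.

64/11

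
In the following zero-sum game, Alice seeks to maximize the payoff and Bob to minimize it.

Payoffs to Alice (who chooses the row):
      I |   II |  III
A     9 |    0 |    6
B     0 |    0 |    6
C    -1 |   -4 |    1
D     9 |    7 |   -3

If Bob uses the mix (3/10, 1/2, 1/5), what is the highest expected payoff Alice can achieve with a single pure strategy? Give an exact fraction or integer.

28/5

A: (9)·(3/10) + (0)·(1/2) + (6)·(1/5) = 39/10.
B: (0)·(3/10) + (0)·(1/2) + (6)·(1/5) = 6/5.
C: (-1)·(3/10) + (-4)·(1/2) + (1)·(1/5) = -21/10.
D: (9)·(3/10) + (7)·(1/2) + (-3)·(1/5) = 28/5.
The best pure response is D with expected payoff 28/5.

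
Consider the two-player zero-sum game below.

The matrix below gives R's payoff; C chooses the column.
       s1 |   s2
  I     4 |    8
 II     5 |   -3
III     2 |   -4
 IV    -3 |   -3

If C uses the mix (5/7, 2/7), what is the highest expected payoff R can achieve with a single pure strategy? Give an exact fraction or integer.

I: (4)·(5/7) + (8)·(2/7) = 36/7.
II: (5)·(5/7) + (-3)·(2/7) = 19/7.
III: (2)·(5/7) + (-4)·(2/7) = 2/7.
IV: (-3)·(5/7) + (-3)·(2/7) = -3.
The best pure response is I with expected payoff 36/7.

36/7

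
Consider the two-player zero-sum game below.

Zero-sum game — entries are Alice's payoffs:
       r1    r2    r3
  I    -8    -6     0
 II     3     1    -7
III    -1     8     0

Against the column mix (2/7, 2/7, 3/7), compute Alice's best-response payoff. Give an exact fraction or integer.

I: (-8)·(2/7) + (-6)·(2/7) + (0)·(3/7) = -4.
II: (3)·(2/7) + (1)·(2/7) + (-7)·(3/7) = -13/7.
III: (-1)·(2/7) + (8)·(2/7) + (0)·(3/7) = 2.
The best pure response is III with expected payoff 2.

2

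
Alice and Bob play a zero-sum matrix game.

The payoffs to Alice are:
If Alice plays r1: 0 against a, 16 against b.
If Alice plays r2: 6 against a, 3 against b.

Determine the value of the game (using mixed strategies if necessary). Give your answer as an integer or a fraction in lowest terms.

96/19

Row minima are 0 and 3, so Alice's maximin is 3; column maxima are 6 and 16, so Bob's minimax is 6. These differ, so the equilibrium is in mixed strategies.
Let Alice play r1 with probability p. Bob is indifferent when 6(1−p) = 16p + 3(1−p), giving p = 3/19.
Let Bob play a with probability q. Alice is indifferent when 16(1−q) = 6q + 3(1−q), giving q = 13/19.
The value is 0·(13/19) + (16)·(6/19) = 96/19.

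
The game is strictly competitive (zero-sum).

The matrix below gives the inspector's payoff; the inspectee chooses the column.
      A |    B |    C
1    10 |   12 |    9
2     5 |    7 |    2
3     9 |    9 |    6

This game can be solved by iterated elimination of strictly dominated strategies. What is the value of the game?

9

Column A is strictly dominated by C for the inspectee (9<10, 2<5, 6<9); eliminate A.
Row 3 is strictly dominated by row 1 (12>9, 9>6); eliminate 3.
Row 2 is strictly dominated by row 1 (12>7, 9>2); eliminate 2.
Column B is strictly dominated by C for the inspectee (9<12); eliminate B.
Only (1, C) remains, with payoff 9.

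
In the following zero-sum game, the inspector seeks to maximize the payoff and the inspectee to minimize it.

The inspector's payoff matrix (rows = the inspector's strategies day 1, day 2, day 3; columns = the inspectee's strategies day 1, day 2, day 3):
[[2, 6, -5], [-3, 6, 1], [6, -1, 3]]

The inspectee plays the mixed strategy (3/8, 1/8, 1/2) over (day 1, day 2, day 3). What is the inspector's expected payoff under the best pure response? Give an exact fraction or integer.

29/8

day 1: (2)·(3/8) + (6)·(1/8) + (-5)·(1/2) = -1.
day 2: (-3)·(3/8) + (6)·(1/8) + (1)·(1/2) = 1/8.
day 3: (6)·(3/8) + (-1)·(1/8) + (3)·(1/2) = 29/8.
The best pure response is day 3 with expected payoff 29/8.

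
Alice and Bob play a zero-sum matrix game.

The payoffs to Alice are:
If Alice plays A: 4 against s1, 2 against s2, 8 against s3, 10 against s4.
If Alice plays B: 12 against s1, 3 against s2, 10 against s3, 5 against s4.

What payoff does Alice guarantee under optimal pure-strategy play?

3

Row minima: 2, 3 → Alice's maximin is 3.
Column maxima: 12, 3, 10, 10 → Bob's minimax is 3.
They coincide at (B, s2), so the value is 3.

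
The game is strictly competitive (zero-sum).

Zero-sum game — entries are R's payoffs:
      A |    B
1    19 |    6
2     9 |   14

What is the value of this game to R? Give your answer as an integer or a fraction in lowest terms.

106/9

Row minima are 6 and 9, so R's maximin is 9; column maxima are 19 and 14, so C's minimax is 14. These differ, so the equilibrium is in mixed strategies.
Let R play 1 with probability p. C is indifferent when 19p + 9(1−p) = 6p + 14(1−p), giving p = 5/18.
Let C play A with probability q. R is indifferent when 19q + 6(1−q) = 9q + 14(1−q), giving q = 4/9.
The value is 19·(4/9) + (6)·(5/9) = 106/9.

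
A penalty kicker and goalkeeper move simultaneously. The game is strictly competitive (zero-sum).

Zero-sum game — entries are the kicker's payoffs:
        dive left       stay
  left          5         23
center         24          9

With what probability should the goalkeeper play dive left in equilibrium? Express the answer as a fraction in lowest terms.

14/33

Row minima are 5 and 9, so the kicker's maximin is 9; column maxima are 24 and 23, so the goalkeeper's minimax is 23. These differ, so the equilibrium is in mixed strategies.
Let the goalkeeper play dive left with probability q. The kicker is indifferent when 5q + 23(1−q) = 24q + 9(1−q), giving q = 14/33.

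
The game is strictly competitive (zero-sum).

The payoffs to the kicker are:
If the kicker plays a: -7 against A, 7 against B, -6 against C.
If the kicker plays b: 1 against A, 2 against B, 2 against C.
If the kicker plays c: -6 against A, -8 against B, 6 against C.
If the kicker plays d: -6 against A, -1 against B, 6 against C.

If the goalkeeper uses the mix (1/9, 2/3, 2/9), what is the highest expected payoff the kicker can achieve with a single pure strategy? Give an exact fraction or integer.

23/9

a: (-7)·(1/9) + (7)·(2/3) + (-6)·(2/9) = 23/9.
b: (1)·(1/9) + (2)·(2/3) + (2)·(2/9) = 17/9.
c: (-6)·(1/9) + (-8)·(2/3) + (6)·(2/9) = -14/3.
d: (-6)·(1/9) + (-1)·(2/3) + (6)·(2/9) = 0.
The best pure response is a with expected payoff 23/9.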